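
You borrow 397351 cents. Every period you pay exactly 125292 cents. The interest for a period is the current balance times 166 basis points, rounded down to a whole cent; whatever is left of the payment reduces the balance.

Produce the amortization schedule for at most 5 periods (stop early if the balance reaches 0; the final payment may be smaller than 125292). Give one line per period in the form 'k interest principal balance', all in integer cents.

1. interest=⌊397351·166/10000⌋=6596; principal=125292-6596=118696; balance=397351-118696=278655
2. interest=⌊278655·166/10000⌋=4625; principal=125292-4625=120667; balance=278655-120667=157988
3. interest=⌊157988·166/10000⌋=2622; principal=125292-2622=122670; balance=157988-122670=35318
4. interest=⌊35318·166/10000⌋=586; principal=min(125292-586,35318)=35318; balance=35318-35318=0

1 6596 118696 278655
2 4625 120667 157988
3 2622 122670 35318
4 586 35318 0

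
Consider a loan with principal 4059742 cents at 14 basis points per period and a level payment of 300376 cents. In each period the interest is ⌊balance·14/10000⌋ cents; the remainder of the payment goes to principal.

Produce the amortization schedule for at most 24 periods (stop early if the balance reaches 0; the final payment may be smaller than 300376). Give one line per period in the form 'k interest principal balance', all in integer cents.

1. interest=⌊4059742·14/10000⌋=5683; principal=300376-5683=294693; balance=4059742-294693=3765049
2. interest=⌊3765049·14/10000⌋=5271; principal=300376-5271=295105; balance=3765049-295105=3469944
3. interest=⌊3469944·14/10000⌋=4857; principal=300376-4857=295519; balance=3469944-295519=3174425
4. interest=⌊3174425·14/10000⌋=4444; principal=300376-4444=295932; balance=3174425-295932=2878493
5. interest=⌊2878493·14/10000⌋=4029; principal=300376-4029=296347; balance=2878493-296347=2582146
6. interest=⌊2582146·14/10000⌋=3615; principal=300376-3615=296761; balance=2582146-296761=2285385
7. interest=⌊2285385·14/10000⌋=3199; principal=300376-3199=297177; balance=2285385-297177=1988208
8. interest=⌊1988208·14/10000⌋=2783; principal=300376-2783=297593; balance=1988208-297593=1690615
9. interest=⌊1690615·14/10000⌋=2366; principal=300376-2366=298010; balance=1690615-298010=1392605
10. interest=⌊1392605·14/10000⌋=1949; principal=300376-1949=298427; balance=1392605-298427=1094178
11. interest=⌊1094178·14/10000⌋=1531; principal=300376-1531=298845; balance=1094178-298845=795333
12. interest=⌊795333·14/10000⌋=1113; principal=300376-1113=299263; balance=795333-299263=496070
13. interest=⌊496070·14/10000⌋=694; principal=300376-694=299682; balance=496070-299682=196388
14. interest=⌊196388·14/10000⌋=274; principal=min(300376-274,196388)=196388; balance=196388-196388=0

1 5683 294693 3765049
2 5271 295105 3469944
3 4857 295519 3174425
4 4444 295932 2878493
5 4029 296347 2582146
6 3615 296761 2285385
7 3199 297177 1988208
8 2783 297593 1690615
9 2366 298010 1392605
10 1949 298427 1094178
11 1531 298845 795333
12 1113 299263 496070
13 694 299682 196388
14 274 196388 0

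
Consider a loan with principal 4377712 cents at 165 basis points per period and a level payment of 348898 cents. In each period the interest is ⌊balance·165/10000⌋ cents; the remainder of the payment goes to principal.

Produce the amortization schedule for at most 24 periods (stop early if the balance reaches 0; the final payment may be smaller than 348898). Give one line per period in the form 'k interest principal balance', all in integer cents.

1. interest=⌊4377712·165/10000⌋=72232; principal=348898-72232=276666; balance=4377712-276666=4101046
2. interest=⌊4101046·165/10000⌋=67667; principal=348898-67667=281231; balance=4101046-281231=3819815
3. interest=⌊3819815·165/10000⌋=63026; principal=348898-63026=285872; balance=3819815-285872=3533943
4. interest=⌊3533943·165/10000⌋=58310; principal=348898-58310=290588; balance=3533943-290588=3243355
5. interest=⌊3243355·165/10000⌋=53515; principal=348898-53515=295383; balance=3243355-295383=2947972
6. interest=⌊2947972·165/10000⌋=48641; principal=348898-48641=300257; balance=2947972-300257=2647715
7. interest=⌊2647715·165/10000⌋=43687; principal=348898-43687=305211; balance=2647715-305211=2342504
8. interest=⌊2342504·165/10000⌋=38651; principal=348898-38651=310247; balance=2342504-310247=2032257
9. interest=⌊2032257·165/10000⌋=33532; principal=348898-33532=315366; balance=2032257-315366=1716891
10. interest=⌊1716891·165/10000⌋=28328; principal=348898-28328=320570; balance=1716891-320570=1396321
11. interest=⌊1396321·165/10000⌋=23039; principal=348898-23039=325859; balance=1396321-325859=1070462
12. interest=⌊1070462·165/10000⌋=17662; principal=348898-17662=331236; balance=1070462-331236=739226
13. interest=⌊739226·165/10000⌋=12197; principal=348898-12197=336701; balance=739226-336701=402525
14. interest=⌊402525·165/10000⌋=6641; principal=348898-6641=342257; balance=402525-342257=60268
15. interest=⌊60268·165/10000⌋=994; principal=min(348898-994,60268)=60268; balance=60268-60268=0

1 72232 276666 4101046
2 67667 281231 3819815
3 63026 285872 3533943
4 58310 290588 3243355
5 53515 295383 2947972
6 48641 300257 2647715
7 43687 305211 2342504
8 38651 310247 2032257
9 33532 315366 1716891
10 28328 320570 1396321
11 23039 325859 1070462
12 17662 331236 739226
13 12197 336701 402525
14 6641 342257 60268
15 994 60268 0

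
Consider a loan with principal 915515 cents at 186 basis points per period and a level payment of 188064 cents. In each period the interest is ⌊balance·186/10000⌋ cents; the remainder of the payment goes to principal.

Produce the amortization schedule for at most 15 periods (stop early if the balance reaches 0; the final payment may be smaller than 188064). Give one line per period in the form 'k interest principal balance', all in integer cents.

1 17028 171036 744479
2 13847 174217 570262
3 10606 177458 392804
4 7306 180758 212046
5 3944 184120 27926
6 519 27926 0

1. interest=⌊915515·186/10000⌋=17028; principal=188064-17028=171036; balance=915515-171036=744479
2. interest=⌊744479·186/10000⌋=13847; principal=188064-13847=174217; balance=744479-174217=570262
3. interest=⌊570262·186/10000⌋=10606; principal=188064-10606=177458; balance=570262-177458=392804
4. interest=⌊392804·186/10000⌋=7306; principal=188064-7306=180758; balance=392804-180758=212046
5. interest=⌊212046·186/10000⌋=3944; principal=188064-3944=184120; balance=212046-184120=27926
6. interest=⌊27926·186/10000⌋=519; principal=min(188064-519,27926)=27926; balance=27926-27926=0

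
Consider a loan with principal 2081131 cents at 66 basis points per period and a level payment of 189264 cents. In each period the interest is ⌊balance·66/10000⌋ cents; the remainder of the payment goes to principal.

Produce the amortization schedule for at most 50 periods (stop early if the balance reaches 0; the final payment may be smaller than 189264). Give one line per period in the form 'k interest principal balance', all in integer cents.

1. interest=⌊2081131·66/10000⌋=13735; principal=189264-13735=175529; balance=2081131-175529=1905602
2. interest=⌊1905602·66/10000⌋=12576; principal=189264-12576=176688; balance=1905602-176688=1728914
3. interest=⌊1728914·66/10000⌋=11410; principal=189264-11410=177854; balance=1728914-177854=1551060
4. interest=⌊1551060·66/10000⌋=10236; principal=189264-10236=179028; balance=1551060-179028=1372032
5. interest=⌊1372032·66/10000⌋=9055; principal=189264-9055=180209; balance=1372032-180209=1191823
6. interest=⌊1191823·66/10000⌋=7866; principal=189264-7866=181398; balance=1191823-181398=1010425
7. interest=⌊1010425·66/10000⌋=6668; principal=189264-6668=182596; balance=1010425-182596=827829
8. interest=⌊827829·66/10000⌋=5463; principal=189264-5463=183801; balance=827829-183801=644028
9. interest=⌊644028·66/10000⌋=4250; principal=189264-4250=185014; balance=644028-185014=459014
10. interest=⌊459014·66/10000⌋=3029; principal=189264-3029=186235; balance=459014-186235=272779
11. interest=⌊272779·66/10000⌋=1800; principal=189264-1800=187464; balance=272779-187464=85315
12. interest=⌊85315·66/10000⌋=563; principal=min(189264-563,85315)=85315; balance=85315-85315=0

1 13735 175529 1905602
2 12576 176688 1728914
3 11410 177854 1551060
4 10236 179028 1372032
5 9055 180209 1191823
6 7866 181398 1010425
7 6668 182596 827829
8 5463 183801 644028
9 4250 185014 459014
10 3029 186235 272779
11 1800 187464 85315
12 563 85315 0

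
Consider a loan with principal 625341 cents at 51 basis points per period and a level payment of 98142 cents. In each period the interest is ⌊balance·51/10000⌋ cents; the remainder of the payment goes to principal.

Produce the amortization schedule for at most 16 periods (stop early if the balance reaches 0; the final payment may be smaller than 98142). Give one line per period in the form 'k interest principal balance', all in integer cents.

1. interest=⌊625341·51/10000⌋=3189; principal=98142-3189=94953; balance=625341-94953=530388
2. interest=⌊530388·51/10000⌋=2704; principal=98142-2704=95438; balance=530388-95438=434950
3. interest=⌊434950·51/10000⌋=2218; principal=98142-2218=95924; balance=434950-95924=339026
4. interest=⌊339026·51/10000⌋=1729; principal=98142-1729=96413; balance=339026-96413=242613
5. interest=⌊242613·51/10000⌋=1237; principal=98142-1237=96905; balance=242613-96905=145708
6. interest=⌊145708·51/10000⌋=743; principal=98142-743=97399; balance=145708-97399=48309
7. interest=⌊48309·51/10000⌋=246; principal=min(98142-246,48309)=48309; balance=48309-48309=0

1 3189 94953 530388
2 2704 95438 434950
3 2218 95924 339026
4 1729 96413 242613
5 1237 96905 145708
6 743 97399 48309
7 246 48309 0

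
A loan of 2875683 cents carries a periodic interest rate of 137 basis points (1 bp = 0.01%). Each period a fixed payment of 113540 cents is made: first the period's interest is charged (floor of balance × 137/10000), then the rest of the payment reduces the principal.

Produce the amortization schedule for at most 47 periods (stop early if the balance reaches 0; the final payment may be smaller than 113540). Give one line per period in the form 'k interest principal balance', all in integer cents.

1 39396 74144 2801539
2 38381 75159 2726380
3 37351 76189 2650191
4 36307 77233 2572958
5 35249 78291 2494667
6 34176 79364 2415303
7 33089 80451 2334852
8 31987 81553 2253299
9 30870 82670 2170629
10 29737 83803 2086826
11 28589 84951 2001875
12 27425 86115 1915760
13 26245 87295 1828465
14 25049 88491 1739974
15 23837 89703 1650271
16 22608 90932 1559339
17 21362 92178 1467161
18 20100 93440 1373721
19 18819 94721 1279000
20 17522 96018 1182982
21 16206 97334 1085648
22 14873 98667 986981
23 13521 100019 886962
24 12151 101389 785573
25 10762 102778 682795
26 9354 104186 578609
27 7926 105614 472995
28 6480 107060 365935
29 5013 108527 257408
30 3526 110014 147394
31 2019 111521 35873
32 491 35873 0

1. interest=⌊2875683·137/10000⌋=39396; principal=113540-39396=74144; balance=2875683-74144=2801539
2. interest=⌊2801539·137/10000⌋=38381; principal=113540-38381=75159; balance=2801539-75159=2726380
3. interest=⌊2726380·137/10000⌋=37351; principal=113540-37351=76189; balance=2726380-76189=2650191
4. interest=⌊2650191·137/10000⌋=36307; principal=113540-36307=77233; balance=2650191-77233=2572958
5. interest=⌊2572958·137/10000⌋=35249; principal=113540-35249=78291; balance=2572958-78291=2494667
6. interest=⌊2494667·137/10000⌋=34176; principal=113540-34176=79364; balance=2494667-79364=2415303
7. interest=⌊2415303·137/10000⌋=33089; principal=113540-33089=80451; balance=2415303-80451=2334852
8. interest=⌊2334852·137/10000⌋=31987; principal=113540-31987=81553; balance=2334852-81553=2253299
9. interest=⌊2253299·137/10000⌋=30870; principal=113540-30870=82670; balance=2253299-82670=2170629
10. interest=⌊2170629·137/10000⌋=29737; principal=113540-29737=83803; balance=2170629-83803=2086826
11. interest=⌊2086826·137/10000⌋=28589; principal=113540-28589=84951; balance=2086826-84951=2001875
12. interest=⌊2001875·137/10000⌋=27425; principal=113540-27425=86115; balance=2001875-86115=1915760
13. interest=⌊1915760·137/10000⌋=26245; principal=113540-26245=87295; balance=1915760-87295=1828465
14. interest=⌊1828465·137/10000⌋=25049; principal=113540-25049=88491; balance=1828465-88491=1739974
15. interest=⌊1739974·137/10000⌋=23837; principal=113540-23837=89703; balance=1739974-89703=1650271
16. interest=⌊1650271·137/10000⌋=22608; principal=113540-22608=90932; balance=1650271-90932=1559339
17. interest=⌊1559339·137/10000⌋=21362; principal=113540-21362=92178; balance=1559339-92178=1467161
18. interest=⌊1467161·137/10000⌋=20100; principal=113540-20100=93440; balance=1467161-93440=1373721
19. interest=⌊1373721·137/10000⌋=18819; principal=113540-18819=94721; balance=1373721-94721=1279000
20. interest=⌊1279000·137/10000⌋=17522; principal=113540-17522=96018; balance=1279000-96018=1182982
21. interest=⌊1182982·137/10000⌋=16206; principal=113540-16206=97334; balance=1182982-97334=1085648
22. interest=⌊1085648·137/10000⌋=14873; principal=113540-14873=98667; balance=1085648-98667=986981
23. interest=⌊986981·137/10000⌋=13521; principal=113540-13521=100019; balance=986981-100019=886962
24. interest=⌊886962·137/10000⌋=12151; principal=113540-12151=101389; balance=886962-101389=785573
25. interest=⌊785573·137/10000⌋=10762; principal=113540-10762=102778; balance=785573-102778=682795
26. interest=⌊682795·137/10000⌋=9354; principal=113540-9354=104186; balance=682795-104186=578609
27. interest=⌊578609·137/10000⌋=7926; principal=113540-7926=105614; balance=578609-105614=472995
28. interest=⌊472995·137/10000⌋=6480; principal=113540-6480=107060; balance=472995-107060=365935
29. interest=⌊365935·137/10000⌋=5013; principal=113540-5013=108527; balance=365935-108527=257408
30. interest=⌊257408·137/10000⌋=3526; principal=113540-3526=110014; balance=257408-110014=147394
31. interest=⌊147394·137/10000⌋=2019; principal=113540-2019=111521; balance=147394-111521=35873
32. interest=⌊35873·137/10000⌋=491; principal=min(113540-491,35873)=35873; balance=35873-35873=0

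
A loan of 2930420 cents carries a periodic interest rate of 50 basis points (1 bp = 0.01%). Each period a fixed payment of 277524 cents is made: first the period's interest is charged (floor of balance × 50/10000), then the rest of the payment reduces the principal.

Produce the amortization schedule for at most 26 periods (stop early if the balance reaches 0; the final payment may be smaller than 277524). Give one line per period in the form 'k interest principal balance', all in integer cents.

1. interest=⌊2930420·50/10000⌋=14652; principal=277524-14652=262872; balance=2930420-262872=2667548
2. interest=⌊2667548·50/10000⌋=13337; principal=277524-13337=264187; balance=2667548-264187=2403361
3. interest=⌊2403361·50/10000⌋=12016; principal=277524-12016=265508; balance=2403361-265508=2137853
4. interest=⌊2137853·50/10000⌋=10689; principal=277524-10689=266835; balance=2137853-266835=1871018
5. interest=⌊1871018·50/10000⌋=9355; principal=277524-9355=268169; balance=1871018-268169=1602849
6. interest=⌊1602849·50/10000⌋=8014; principal=277524-8014=269510; balance=1602849-269510=1333339
7. interest=⌊1333339·50/10000⌋=6666; principal=277524-6666=270858; balance=1333339-270858=1062481
8. interest=⌊1062481·50/10000⌋=5312; principal=277524-5312=272212; balance=1062481-272212=790269
9. interest=⌊790269·50/10000⌋=3951; principal=277524-3951=273573; balance=790269-273573=516696
10. interest=⌊516696·50/10000⌋=2583; principal=277524-2583=274941; balance=516696-274941=241755
11. interest=⌊241755·50/10000⌋=1208; principal=min(277524-1208,241755)=241755; balance=241755-241755=0

1 14652 262872 2667548
2 13337 264187 2403361
3 12016 265508 2137853
4 10689 266835 1871018
5 9355 268169 1602849
6 8014 269510 1333339
7 6666 270858 1062481
8 5312 272212 790269
9 3951 273573 516696
10 2583 274941 241755
11 1208 241755 0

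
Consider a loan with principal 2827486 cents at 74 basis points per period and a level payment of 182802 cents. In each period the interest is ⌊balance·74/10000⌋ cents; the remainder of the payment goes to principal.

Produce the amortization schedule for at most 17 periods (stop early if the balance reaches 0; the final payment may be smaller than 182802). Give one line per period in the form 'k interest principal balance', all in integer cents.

1 20923 161879 2665607
2 19725 163077 2502530
3 18518 164284 2338246
4 17303 165499 2172747
5 16078 166724 2006023
6 14844 167958 1838065
7 13601 169201 1668864
8 12349 170453 1498411
9 11088 171714 1326697
10 9817 172985 1153712
11 8537 174265 979447
12 7247 175555 803892
13 5948 176854 627038
14 4640 178162 448876
15 3321 179481 269395
16 1993 180809 88586
17 655 88586 0

1. interest=⌊2827486·74/10000⌋=20923; principal=182802-20923=161879; balance=2827486-161879=2665607
2. interest=⌊2665607·74/10000⌋=19725; principal=182802-19725=163077; balance=2665607-163077=2502530
3. interest=⌊2502530·74/10000⌋=18518; principal=182802-18518=164284; balance=2502530-164284=2338246
4. interest=⌊2338246·74/10000⌋=17303; principal=182802-17303=165499; balance=2338246-165499=2172747
5. interest=⌊2172747·74/10000⌋=16078; principal=182802-16078=166724; balance=2172747-166724=2006023
6. interest=⌊2006023·74/10000⌋=14844; principal=182802-14844=167958; balance=2006023-167958=1838065
7. interest=⌊1838065·74/10000⌋=13601; principal=182802-13601=169201; balance=1838065-169201=1668864
8. interest=⌊1668864·74/10000⌋=12349; principal=182802-12349=170453; balance=1668864-170453=1498411
9. interest=⌊1498411·74/10000⌋=11088; principal=182802-11088=171714; balance=1498411-171714=1326697
10. interest=⌊1326697·74/10000⌋=9817; principal=182802-9817=172985; balance=1326697-172985=1153712
11. interest=⌊1153712·74/10000⌋=8537; principal=182802-8537=174265; balance=1153712-174265=979447
12. interest=⌊979447·74/10000⌋=7247; principal=182802-7247=175555; balance=979447-175555=803892
13. interest=⌊803892·74/10000⌋=5948; principal=182802-5948=176854; balance=803892-176854=627038
14. interest=⌊627038·74/10000⌋=4640; principal=182802-4640=178162; balance=627038-178162=448876
15. interest=⌊448876·74/10000⌋=3321; principal=182802-3321=179481; balance=448876-179481=269395
16. interest=⌊269395·74/10000⌋=1993; principal=182802-1993=180809; balance=269395-180809=88586
17. interest=⌊88586·74/10000⌋=655; principal=min(182802-655,88586)=88586; balance=88586-88586=0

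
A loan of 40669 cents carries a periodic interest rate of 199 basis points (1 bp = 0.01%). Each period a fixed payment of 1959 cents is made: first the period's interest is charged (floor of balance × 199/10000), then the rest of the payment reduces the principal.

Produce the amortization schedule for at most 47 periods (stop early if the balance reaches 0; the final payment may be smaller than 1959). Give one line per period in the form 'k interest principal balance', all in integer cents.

1. interest=⌊40669·199/10000⌋=809; principal=1959-809=1150; balance=40669-1150=39519
2. interest=⌊39519·199/10000⌋=786; principal=1959-786=1173; balance=39519-1173=38346
3. interest=⌊38346·199/10000⌋=763; principal=1959-763=1196; balance=38346-1196=37150
4. interest=⌊37150·199/10000⌋=739; principal=1959-739=1220; balance=37150-1220=35930
5. interest=⌊35930·199/10000⌋=715; principal=1959-715=1244; balance=35930-1244=34686
6. interest=⌊34686·199/10000⌋=690; principal=1959-690=1269; balance=34686-1269=33417
7. interest=⌊33417·199/10000⌋=664; principal=1959-664=1295; balance=33417-1295=32122
8. interest=⌊32122·199/10000⌋=639; principal=1959-639=1320; balance=32122-1320=30802
9. interest=⌊30802·199/10000⌋=612; principal=1959-612=1347; balance=30802-1347=29455
10. interest=⌊29455·199/10000⌋=586; principal=1959-586=1373; balance=29455-1373=28082
11. interest=⌊28082·199/10000⌋=558; principal=1959-558=1401; balance=28082-1401=26681
12. interest=⌊26681·199/10000⌋=530; principal=1959-530=1429; balance=26681-1429=25252
13. interest=⌊25252·199/10000⌋=502; principal=1959-502=1457; balance=25252-1457=23795
14. interest=⌊23795·199/10000⌋=473; principal=1959-473=1486; balance=23795-1486=22309
15. interest=⌊22309·199/10000⌋=443; principal=1959-443=1516; balance=22309-1516=20793
16. interest=⌊20793·199/10000⌋=413; principal=1959-413=1546; balance=20793-1546=19247
17. interest=⌊19247·199/10000⌋=383; principal=1959-383=1576; balance=19247-1576=17671
18. interest=⌊17671·199/10000⌋=351; principal=1959-351=1608; balance=17671-1608=16063
19. interest=⌊16063·199/10000⌋=319; principal=1959-319=1640; balance=16063-1640=14423
20. interest=⌊14423·199/10000⌋=287; principal=1959-287=1672; balance=14423-1672=12751
21. interest=⌊12751·199/10000⌋=253; principal=1959-253=1706; balance=12751-1706=11045
22. interest=⌊11045·199/10000⌋=219; principal=1959-219=1740; balance=11045-1740=9305
23. interest=⌊9305·199/10000⌋=185; principal=1959-185=1774; balance=9305-1774=7531
24. interest=⌊7531·199/10000⌋=149; principal=1959-149=1810; balance=7531-1810=5721
25. interest=⌊5721·199/10000⌋=113; principal=1959-113=1846; balance=5721-1846=3875
26. interest=⌊3875·199/10000⌋=77; principal=1959-77=1882; balance=3875-1882=1993
27. interest=⌊1993·199/10000⌋=39; principal=1959-39=1920; balance=1993-1920=73
28. interest=⌊73·199/10000⌋=1; principal=min(1959-1,73)=73; balance=73-73=0

1 809 1150 39519
2 786 1173 38346
3 763 1196 37150
4 739 1220 35930
5 715 1244 34686
6 690 1269 33417
7 664 1295 32122
8 639 1320 30802
9 612 1347 29455
10 586 1373 28082
11 558 1401 26681
12 530 1429 25252
13 502 1457 23795
14 473 1486 22309
15 443 1516 20793
16 413 1546 19247
17 383 1576 17671
18 351 1608 16063
19 319 1640 14423
20 287 1672 12751
21 253 1706 11045
22 219 1740 9305
23 185 1774 7531
24 149 1810 5721
25 113 1846 3875
26 77 1882 1993
27 39 1920 73
28 1 73 0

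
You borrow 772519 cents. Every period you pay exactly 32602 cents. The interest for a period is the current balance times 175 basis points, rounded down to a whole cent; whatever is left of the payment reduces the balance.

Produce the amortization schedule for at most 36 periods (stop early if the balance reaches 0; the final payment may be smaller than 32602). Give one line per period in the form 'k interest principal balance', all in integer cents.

1. interest=⌊772519·175/10000⌋=13519; principal=32602-13519=19083; balance=772519-19083=753436
2. interest=⌊753436·175/10000⌋=13185; principal=32602-13185=19417; balance=753436-19417=734019
3. interest=⌊734019·175/10000⌋=12845; principal=32602-12845=19757; balance=734019-19757=714262
4. interest=⌊714262·175/10000⌋=12499; principal=32602-12499=20103; balance=714262-20103=694159
5. interest=⌊694159·175/10000⌋=12147; principal=32602-12147=20455; balance=694159-20455=673704
6. interest=⌊673704·175/10000⌋=11789; principal=32602-11789=20813; balance=673704-20813=652891
7. interest=⌊652891·175/10000⌋=11425; principal=32602-11425=21177; balance=652891-21177=631714
8. interest=⌊631714·175/10000⌋=11054; principal=32602-11054=21548; balance=631714-21548=610166
9. interest=⌊610166·175/10000⌋=10677; principal=32602-10677=21925; balance=610166-21925=588241
10. interest=⌊588241·175/10000⌋=10294; principal=32602-10294=22308; balance=588241-22308=565933
11. interest=⌊565933·175/10000⌋=9903; principal=32602-9903=22699; balance=565933-22699=543234
12. interest=⌊543234·175/10000⌋=9506; principal=32602-9506=23096; balance=543234-23096=520138
13. interest=⌊520138·175/10000⌋=9102; principal=32602-9102=23500; balance=520138-23500=496638
14. interest=⌊496638·175/10000⌋=8691; principal=32602-8691=23911; balance=496638-23911=472727
15. interest=⌊472727·175/10000⌋=8272; principal=32602-8272=24330; balance=472727-24330=448397
16. interest=⌊448397·175/10000⌋=7846; principal=32602-7846=24756; balance=448397-24756=423641
17. interest=⌊423641·175/10000⌋=7413; principal=32602-7413=25189; balance=423641-25189=398452
18. interest=⌊398452·175/10000⌋=6972; principal=32602-6972=25630; balance=398452-25630=372822
19. interest=⌊372822·175/10000⌋=6524; principal=32602-6524=26078; balance=372822-26078=346744
20. interest=⌊346744·175/10000⌋=6068; principal=32602-6068=26534; balance=346744-26534=320210
21. interest=⌊320210·175/10000⌋=5603; principal=32602-5603=26999; balance=320210-26999=293211
22. interest=⌊293211·175/10000⌋=5131; principal=32602-5131=27471; balance=293211-27471=265740
23. interest=⌊265740·175/10000⌋=4650; principal=32602-4650=27952; balance=265740-27952=237788
24. interest=⌊237788·175/10000⌋=4161; principal=32602-4161=28441; balance=237788-28441=209347
25. interest=⌊209347·175/10000⌋=3663; principal=32602-3663=28939; balance=209347-28939=180408
26. interest=⌊180408·175/10000⌋=3157; principal=32602-3157=29445; balance=180408-29445=150963
27. interest=⌊150963·175/10000⌋=2641; principal=32602-2641=29961; balance=150963-29961=121002
28. interest=⌊121002·175/10000⌋=2117; principal=32602-2117=30485; balance=121002-30485=90517
29. interest=⌊90517·175/10000⌋=1584; principal=32602-1584=31018; balance=90517-31018=59499
30. interest=⌊59499·175/10000⌋=1041; principal=32602-1041=31561; balance=59499-31561=27938
31. interest=⌊27938·175/10000⌋=488; principal=min(32602-488,27938)=27938; balance=27938-27938=0

1 13519 19083 753436
2 13185 19417 734019
3 12845 19757 714262
4 12499 20103 694159
5 12147 20455 673704
6 11789 20813 652891
7 11425 21177 631714
8 11054 21548 610166
9 10677 21925 588241
10 10294 22308 565933
11 9903 22699 543234
12 9506 23096 520138
13 9102 23500 496638
14 8691 23911 472727
15 8272 24330 448397
16 7846 24756 423641
17 7413 25189 398452
18 6972 25630 372822
19 6524 26078 346744
20 6068 26534 320210
21 5603 26999 293211
22 5131 27471 265740
23 4650 27952 237788
24 4161 28441 209347
25 3663 28939 180408
26 3157 29445 150963
27 2641 29961 121002
28 2117 30485 90517
29 1584 31018 59499
30 1041 31561 27938
31 488 27938 0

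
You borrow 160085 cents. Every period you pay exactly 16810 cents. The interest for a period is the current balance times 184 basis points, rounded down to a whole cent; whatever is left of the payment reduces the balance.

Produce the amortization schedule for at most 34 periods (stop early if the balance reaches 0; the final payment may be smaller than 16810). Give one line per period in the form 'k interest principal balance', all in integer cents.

1. interest=⌊160085·184/10000⌋=2945; principal=16810-2945=13865; balance=160085-13865=146220
2. interest=⌊146220·184/10000⌋=2690; principal=16810-2690=14120; balance=146220-14120=132100
3. interest=⌊132100·184/10000⌋=2430; principal=16810-2430=14380; balance=132100-14380=117720
4. interest=⌊117720·184/10000⌋=2166; principal=16810-2166=14644; balance=117720-14644=103076
5. interest=⌊103076·184/10000⌋=1896; principal=16810-1896=14914; balance=103076-14914=88162
6. interest=⌊88162·184/10000⌋=1622; principal=16810-1622=15188; balance=88162-15188=72974
7. interest=⌊72974·184/10000⌋=1342; principal=16810-1342=15468; balance=72974-15468=57506
8. interest=⌊57506·184/10000⌋=1058; principal=16810-1058=15752; balance=57506-15752=41754
9. interest=⌊41754·184/10000⌋=768; principal=16810-768=16042; balance=41754-16042=25712
10. interest=⌊25712·184/10000⌋=473; principal=16810-473=16337; balance=25712-16337=9375
11. interest=⌊9375·184/10000⌋=172; principal=min(16810-172,9375)=9375; balance=9375-9375=0

1 2945 13865 146220
2 2690 14120 132100
3 2430 14380 117720
4 2166 14644 103076
5 1896 14914 88162
6 1622 15188 72974
7 1342 15468 57506
8 1058 15752 41754
9 768 16042 25712
10 473 16337 9375
11 172 9375 0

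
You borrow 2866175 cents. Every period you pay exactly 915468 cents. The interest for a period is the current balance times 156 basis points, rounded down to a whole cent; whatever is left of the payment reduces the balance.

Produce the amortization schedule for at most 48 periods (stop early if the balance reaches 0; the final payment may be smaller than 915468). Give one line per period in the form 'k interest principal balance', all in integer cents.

1 44712 870756 1995419
2 31128 884340 1111079
3 17332 898136 212943
4 3321 212943 0

1. interest=⌊2866175·156/10000⌋=44712; principal=915468-44712=870756; balance=2866175-870756=1995419
2. interest=⌊1995419·156/10000⌋=31128; principal=915468-31128=884340; balance=1995419-884340=1111079
3. interest=⌊1111079·156/10000⌋=17332; principal=915468-17332=898136; balance=1111079-898136=212943
4. interest=⌊212943·156/10000⌋=3321; principal=min(915468-3321,212943)=212943; balance=212943-212943=0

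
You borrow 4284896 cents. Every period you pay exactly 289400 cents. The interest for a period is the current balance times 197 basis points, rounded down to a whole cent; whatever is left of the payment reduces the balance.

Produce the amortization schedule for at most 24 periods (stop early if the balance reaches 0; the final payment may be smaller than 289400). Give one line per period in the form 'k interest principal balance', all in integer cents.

1. interest=⌊4284896·197/10000⌋=84412; principal=289400-84412=204988; balance=4284896-204988=4079908
2. interest=⌊4079908·197/10000⌋=80374; principal=289400-80374=209026; balance=4079908-209026=3870882
3. interest=⌊3870882·197/10000⌋=76256; principal=289400-76256=213144; balance=3870882-213144=3657738
4. interest=⌊3657738·197/10000⌋=72057; principal=289400-72057=217343; balance=3657738-217343=3440395
5. interest=⌊3440395·197/10000⌋=67775; principal=289400-67775=221625; balance=3440395-221625=3218770
6. interest=⌊3218770·197/10000⌋=63409; principal=289400-63409=225991; balance=3218770-225991=2992779
7. interest=⌊2992779·197/10000⌋=58957; principal=289400-58957=230443; balance=2992779-230443=2762336
8. interest=⌊2762336·197/10000⌋=54418; principal=289400-54418=234982; balance=2762336-234982=2527354
9. interest=⌊2527354·197/10000⌋=49788; principal=289400-49788=239612; balance=2527354-239612=2287742
10. interest=⌊2287742·197/10000⌋=45068; principal=289400-45068=244332; balance=2287742-244332=2043410
11. interest=⌊2043410·197/10000⌋=40255; principal=289400-40255=249145; balance=2043410-249145=1794265
12. interest=⌊1794265·197/10000⌋=35347; principal=289400-35347=254053; balance=1794265-254053=1540212
13. interest=⌊1540212·197/10000⌋=30342; principal=289400-30342=259058; balance=1540212-259058=1281154
14. interest=⌊1281154·197/10000⌋=25238; principal=289400-25238=264162; balance=1281154-264162=1016992
15. interest=⌊1016992·197/10000⌋=20034; principal=289400-20034=269366; balance=1016992-269366=747626
16. interest=⌊747626·197/10000⌋=14728; principal=289400-14728=274672; balance=747626-274672=472954
17. interest=⌊472954·197/10000⌋=9317; principal=289400-9317=280083; balance=472954-280083=192871
18. interest=⌊192871·197/10000⌋=3799; principal=min(289400-3799,192871)=192871; balance=192871-192871=0

1 84412 204988 4079908
2 80374 209026 3870882
3 76256 213144 3657738
4 72057 217343 3440395
5 67775 221625 3218770
6 63409 225991 2992779
7 58957 230443 2762336
8 54418 234982 2527354
9 49788 239612 2287742
10 45068 244332 2043410
11 40255 249145 1794265
12 35347 254053 1540212
13 30342 259058 1281154
14 25238 264162 1016992
15 20034 269366 747626
16 14728 274672 472954
17 9317 280083 192871
18 3799 192871 0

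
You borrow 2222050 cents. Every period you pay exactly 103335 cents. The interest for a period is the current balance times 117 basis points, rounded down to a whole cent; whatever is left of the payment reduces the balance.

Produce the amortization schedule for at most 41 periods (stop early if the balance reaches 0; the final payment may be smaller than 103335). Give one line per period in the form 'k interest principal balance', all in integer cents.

1. interest=⌊2222050·117/10000⌋=25997; principal=103335-25997=77338; balance=2222050-77338=2144712
2. interest=⌊2144712·117/10000⌋=25093; principal=103335-25093=78242; balance=2144712-78242=2066470
3. interest=⌊2066470·117/10000⌋=24177; principal=103335-24177=79158; balance=2066470-79158=1987312
4. interest=⌊1987312·117/10000⌋=23251; principal=103335-23251=80084; balance=1987312-80084=1907228
5. interest=⌊1907228·117/10000⌋=22314; principal=103335-22314=81021; balance=1907228-81021=1826207
6. interest=⌊1826207·117/10000⌋=21366; principal=103335-21366=81969; balance=1826207-81969=1744238
7. interest=⌊1744238·117/10000⌋=20407; principal=103335-20407=82928; balance=1744238-82928=1661310
8. interest=⌊1661310·117/10000⌋=19437; principal=103335-19437=83898; balance=1661310-83898=1577412
9. interest=⌊1577412·117/10000⌋=18455; principal=103335-18455=84880; balance=1577412-84880=1492532
10. interest=⌊1492532·117/10000⌋=17462; principal=103335-17462=85873; balance=1492532-85873=1406659
11. interest=⌊1406659·117/10000⌋=16457; principal=103335-16457=86878; balance=1406659-86878=1319781
12. interest=⌊1319781·117/10000⌋=15441; principal=103335-15441=87894; balance=1319781-87894=1231887
13. interest=⌊1231887·117/10000⌋=14413; principal=103335-14413=88922; balance=1231887-88922=1142965
14. interest=⌊1142965·117/10000⌋=13372; principal=103335-13372=89963; balance=1142965-89963=1053002
15. interest=⌊1053002·117/10000⌋=12320; principal=103335-12320=91015; balance=1053002-91015=961987
16. interest=⌊961987·117/10000⌋=11255; principal=103335-11255=92080; balance=961987-92080=869907
17. interest=⌊869907·117/10000⌋=10177; principal=103335-10177=93158; balance=869907-93158=776749
18. interest=⌊776749·117/10000⌋=9087; principal=103335-9087=94248; balance=776749-94248=682501
19. interest=⌊682501·117/10000⌋=7985; principal=103335-7985=95350; balance=682501-95350=587151
20. interest=⌊587151·117/10000⌋=6869; principal=103335-6869=96466; balance=587151-96466=490685
21. interest=⌊490685·117/10000⌋=5741; principal=103335-5741=97594; balance=490685-97594=393091
22. interest=⌊393091·117/10000⌋=4599; principal=103335-4599=98736; balance=393091-98736=294355
23. interest=⌊294355·117/10000⌋=3443; principal=103335-3443=99892; balance=294355-99892=194463
24. interest=⌊194463·117/10000⌋=2275; principal=103335-2275=101060; balance=194463-101060=93403
25. interest=⌊93403·117/10000⌋=1092; principal=min(103335-1092,93403)=93403; balance=93403-93403=0

1 25997 77338 2144712
2 25093 78242 2066470
3 24177 79158 1987312
4 23251 80084 1907228
5 22314 81021 1826207
6 21366 81969 1744238
7 20407 82928 1661310
8 19437 83898 1577412
9 18455 84880 1492532
10 17462 85873 1406659
11 16457 86878 1319781
12 15441 87894 1231887
13 14413 88922 1142965
14 13372 89963 1053002
15 12320 91015 961987
16 11255 92080 869907
17 10177 93158 776749
18 9087 94248 682501
19 7985 95350 587151
20 6869 96466 490685
21 5741 97594 393091
22 4599 98736 294355
23 3443 99892 194463
24 2275 101060 93403
25 1092 93403 0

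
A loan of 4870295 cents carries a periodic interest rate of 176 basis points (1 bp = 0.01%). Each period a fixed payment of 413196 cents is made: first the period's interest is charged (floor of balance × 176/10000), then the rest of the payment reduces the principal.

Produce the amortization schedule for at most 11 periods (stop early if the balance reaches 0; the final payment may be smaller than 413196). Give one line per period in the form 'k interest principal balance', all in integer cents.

1 85717 327479 4542816
2 79953 333243 4209573
3 74088 339108 3870465
4 68120 345076 3525389
5 62046 351150 3174239
6 55866 357330 2816909
7 49577 363619 2453290
8 43177 370019 2083271
9 36665 376531 1706740
10 30038 383158 1323582
11 23295 389901 933681

1. interest=⌊4870295·176/10000⌋=85717; principal=413196-85717=327479; balance=4870295-327479=4542816
2. interest=⌊4542816·176/10000⌋=79953; principal=413196-79953=333243; balance=4542816-333243=4209573
3. interest=⌊4209573·176/10000⌋=74088; principal=413196-74088=339108; balance=4209573-339108=3870465
4. interest=⌊3870465·176/10000⌋=68120; principal=413196-68120=345076; balance=3870465-345076=3525389
5. interest=⌊3525389·176/10000⌋=62046; principal=413196-62046=351150; balance=3525389-351150=3174239
6. interest=⌊3174239·176/10000⌋=55866; principal=413196-55866=357330; balance=3174239-357330=2816909
7. interest=⌊2816909·176/10000⌋=49577; principal=413196-49577=363619; balance=2816909-363619=2453290
8. interest=⌊2453290·176/10000⌋=43177; principal=413196-43177=370019; balance=2453290-370019=2083271
9. interest=⌊2083271·176/10000⌋=36665; principal=413196-36665=376531; balance=2083271-376531=1706740
10. interest=⌊1706740·176/10000⌋=30038; principal=413196-30038=383158; balance=1706740-383158=1323582
11. interest=⌊1323582·176/10000⌋=23295; principal=413196-23295=389901; balance=1323582-389901=933681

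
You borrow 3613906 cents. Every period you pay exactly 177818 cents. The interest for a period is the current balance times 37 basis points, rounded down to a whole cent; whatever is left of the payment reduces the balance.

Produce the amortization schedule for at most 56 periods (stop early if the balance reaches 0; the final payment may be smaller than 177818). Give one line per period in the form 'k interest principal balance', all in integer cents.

1 13371 164447 3449459
2 12762 165056 3284403
3 12152 165666 3118737
4 11539 166279 2952458
5 10924 166894 2785564
6 10306 167512 2618052
7 9686 168132 2449920
8 9064 168754 2281166
9 8440 169378 2111788
10 7813 170005 1941783
11 7184 170634 1771149
12 6553 171265 1599884
13 5919 171899 1427985
14 5283 172535 1255450
15 4645 173173 1082277
16 4004 173814 908463
17 3361 174457 734006
18 2715 175103 558903
19 2067 175751 383152
20 1417 176401 206751
21 764 177054 29697
22 109 29697 0

1. interest=⌊3613906·37/10000⌋=13371; principal=177818-13371=164447; balance=3613906-164447=3449459
2. interest=⌊3449459·37/10000⌋=12762; principal=177818-12762=165056; balance=3449459-165056=3284403
3. interest=⌊3284403·37/10000⌋=12152; principal=177818-12152=165666; balance=3284403-165666=3118737
4. interest=⌊3118737·37/10000⌋=11539; principal=177818-11539=166279; balance=3118737-166279=2952458
5. interest=⌊2952458·37/10000⌋=10924; principal=177818-10924=166894; balance=2952458-166894=2785564
6. interest=⌊2785564·37/10000⌋=10306; principal=177818-10306=167512; balance=2785564-167512=2618052
7. interest=⌊2618052·37/10000⌋=9686; principal=177818-9686=168132; balance=2618052-168132=2449920
8. interest=⌊2449920·37/10000⌋=9064; principal=177818-9064=168754; balance=2449920-168754=2281166
9. interest=⌊2281166·37/10000⌋=8440; principal=177818-8440=169378; balance=2281166-169378=2111788
10. interest=⌊2111788·37/10000⌋=7813; principal=177818-7813=170005; balance=2111788-170005=1941783
11. interest=⌊1941783·37/10000⌋=7184; principal=177818-7184=170634; balance=1941783-170634=1771149
12. interest=⌊1771149·37/10000⌋=6553; principal=177818-6553=171265; balance=1771149-171265=1599884
13. interest=⌊1599884·37/10000⌋=5919; principal=177818-5919=171899; balance=1599884-171899=1427985
14. interest=⌊1427985·37/10000⌋=5283; principal=177818-5283=172535; balance=1427985-172535=1255450
15. interest=⌊1255450·37/10000⌋=4645; principal=177818-4645=173173; balance=1255450-173173=1082277
16. interest=⌊1082277·37/10000⌋=4004; principal=177818-4004=173814; balance=1082277-173814=908463
17. interest=⌊908463·37/10000⌋=3361; principal=177818-3361=174457; balance=908463-174457=734006
18. interest=⌊734006·37/10000⌋=2715; principal=177818-2715=175103; balance=734006-175103=558903
19. interest=⌊558903·37/10000⌋=2067; principal=177818-2067=175751; balance=558903-175751=383152
20. interest=⌊383152·37/10000⌋=1417; principal=177818-1417=176401; balance=383152-176401=206751
21. interest=⌊206751·37/10000⌋=764; principal=177818-764=177054; balance=206751-177054=29697
22. interest=⌊29697·37/10000⌋=109; principal=min(177818-109,29697)=29697; balance=29697-29697=0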